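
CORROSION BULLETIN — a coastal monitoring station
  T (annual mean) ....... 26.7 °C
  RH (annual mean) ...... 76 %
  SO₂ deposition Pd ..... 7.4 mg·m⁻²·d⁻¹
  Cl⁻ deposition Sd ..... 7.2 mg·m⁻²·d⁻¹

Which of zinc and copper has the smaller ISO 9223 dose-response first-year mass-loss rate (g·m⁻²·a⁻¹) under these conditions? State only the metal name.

zinc

zinc: T>10 °C ⇒ hinge -0.071·(26.7−10) = -1.1857
  SO₂ term: 0.0129·7.4^0.44·exp(0.046·76-1.1857) = 0.3136
  Sd branch = 0.0175·Sd^0.57·e^(0.008·RH+0.085·T) = 0.9581 μm/a
  r_corr = 0.3136 + 0.9581 = 1.272 μm/a
  mass loss = 1.272 μm/a × 7.14 g/cm³ = 9.08 g·m⁻²·a⁻¹
copper: T>10 °C ⇒ hinge -0.080·(26.7−10) = -1.3360
  SO₂ term: 0.0053·7.4^0.26·exp(0.059·76-1.3360) = 0.2077
  Cl⁻ term: 0.01025·7.2^0.27·exp(0.036·76+0.049·26.7) = 0.9968
  sum: 0.2077 + 0.9968 → r_corr = 1.205 μm/a
  mass loss = 1.205 μm/a × 8.96 g/cm³ = 10.79 g·m⁻²·a⁻¹
Ordering by g·m⁻²·a⁻¹: copper (10.8) > zinc (9.08)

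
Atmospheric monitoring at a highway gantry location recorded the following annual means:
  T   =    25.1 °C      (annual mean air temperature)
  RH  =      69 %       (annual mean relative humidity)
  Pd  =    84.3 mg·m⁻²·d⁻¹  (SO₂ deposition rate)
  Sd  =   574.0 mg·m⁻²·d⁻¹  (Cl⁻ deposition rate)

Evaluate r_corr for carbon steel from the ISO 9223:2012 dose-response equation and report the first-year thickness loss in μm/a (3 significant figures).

carbon steel: f(T) = -0.054·(T−10) [T>10 °C] = -0.8154
  Pd branch = 1.77·Pd^0.52·e^(0.02·RH+f) = 31.23 μm/a
  Sd branch = 0.102·Sd^0.62·e^(0.033·RH+0.04·T) = 139.3 μm/a
  r_corr = 31.23 + 139.3 = 170.6 μm/a

r_corr = 171 μm/a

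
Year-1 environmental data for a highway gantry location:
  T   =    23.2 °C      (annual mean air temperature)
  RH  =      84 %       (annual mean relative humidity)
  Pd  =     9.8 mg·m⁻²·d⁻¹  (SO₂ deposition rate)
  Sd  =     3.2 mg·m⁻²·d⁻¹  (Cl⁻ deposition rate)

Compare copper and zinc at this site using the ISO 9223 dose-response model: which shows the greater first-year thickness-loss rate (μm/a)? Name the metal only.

copper

copper: f(T) = -0.080·(T−10) [T>10 °C] = -1.0560
  SO₂ term: 0.0053·9.8^0.26·exp(0.059·84-1.0560) = 0.474
  Cl⁻ term: 0.01025·3.2^0.27·exp(0.036·84+0.049·23.2) = 0.8998
  sum: 0.474 + 0.8998 → r_corr = 1.374 μm/a
zinc: T>10 °C ⇒ hinge -0.071·(23.2−10) = -0.9372
  SO₂ term: 0.0129·9.8^0.44·exp(0.046·84-0.9372) = 0.6574
  Sd branch = 0.0175·Sd^0.57·e^(0.008·RH+0.085·T) = 0.4778 μm/a
  r_corr = 0.6574 + 0.4778 = 1.135 μm/a
Ordering by μm/a: copper (1.37) > zinc (1.14)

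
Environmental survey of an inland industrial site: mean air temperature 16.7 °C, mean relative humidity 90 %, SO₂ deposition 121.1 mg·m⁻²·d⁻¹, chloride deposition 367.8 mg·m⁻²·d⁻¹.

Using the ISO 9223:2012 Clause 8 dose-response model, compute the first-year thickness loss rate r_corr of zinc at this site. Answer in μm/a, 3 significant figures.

r_corr = 8.47 μm/a

zinc: T>10 °C ⇒ hinge -0.071·(16.7−10) = -0.4757
  Pd branch = 0.0129·Pd^0.44·e^(0.046·RH+f) = 4.155 μm/a
  Cl⁻ term: 0.0175·367.8^0.57·exp(0.008·90+0.085·16.7) = 4.311
  r_corr = 4.155 + 4.311 = 8.466 μm/a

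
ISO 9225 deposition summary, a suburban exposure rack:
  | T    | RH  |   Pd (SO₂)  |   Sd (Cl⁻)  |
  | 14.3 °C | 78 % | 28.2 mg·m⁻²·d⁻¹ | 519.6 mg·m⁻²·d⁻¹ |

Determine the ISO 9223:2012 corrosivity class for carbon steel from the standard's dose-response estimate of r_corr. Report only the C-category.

carbon steel: T>10 °C ⇒ hinge -0.054·(14.3−10) = -0.2322
  Pd branch = 1.77·Pd^0.52·e^(0.02·RH+f) = 37.91 μm/a
  Sd branch = 0.102·Sd^0.62·e^(0.033·RH+0.04·T) = 114.4 μm/a
  r_corr = 37.91 + 114.4 = 152.4 μm/a
152 μm/a falls in (80, 200] for carbon steel → category C5

C5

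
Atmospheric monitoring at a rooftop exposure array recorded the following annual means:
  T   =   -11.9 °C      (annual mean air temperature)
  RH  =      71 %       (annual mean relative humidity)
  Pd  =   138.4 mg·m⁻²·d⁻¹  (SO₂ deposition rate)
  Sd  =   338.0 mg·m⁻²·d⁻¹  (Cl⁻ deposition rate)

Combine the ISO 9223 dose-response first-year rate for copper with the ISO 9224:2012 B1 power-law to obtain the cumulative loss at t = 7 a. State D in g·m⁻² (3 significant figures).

D(7) = 14.3 g·m⁻²

copper: temperature factor f = +0.126·(-21.9) = -2.7594
  Pd branch = 0.0053·Pd^0.26·e^(0.059·RH+f) = 0.07977 μm/a
  Cl⁻ term: 0.01025·338.0^0.27·exp(0.036·71+0.049·-11.9) = 0.3551
  sum: 0.07977 + 0.3551 → r_corr = 0.4349 μm/a
Long-term exponent b (ISO 9224 Table 2, B1) = 0.667
  D(7) = 0.4349 × 7^0.667 = 0.4349 × 3.662 = 1.592 μm
  Mass loss = 1.592 μm × 8.96 g/cm³ = 14.27 g·m⁻²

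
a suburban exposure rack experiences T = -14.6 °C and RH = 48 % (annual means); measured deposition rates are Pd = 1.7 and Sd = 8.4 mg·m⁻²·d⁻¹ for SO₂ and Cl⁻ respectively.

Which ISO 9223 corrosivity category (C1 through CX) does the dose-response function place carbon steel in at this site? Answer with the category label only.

carbon steel: T≤10 °C ⇒ hinge +0.150·(-14.6−10) = -3.6900
  SO₂ term: 1.77·1.7^0.52·exp(0.02·48-3.6900) = 0.1521
  Cl⁻ term: 0.102·8.4^0.62·exp(0.033·48+0.04·-14.6) = 1.037
  r_corr = 0.1521 + 1.037 = 1.19 μm/a
Category bounds: 0…1.3 μm/a bracket r_corr ⇒ C1

C1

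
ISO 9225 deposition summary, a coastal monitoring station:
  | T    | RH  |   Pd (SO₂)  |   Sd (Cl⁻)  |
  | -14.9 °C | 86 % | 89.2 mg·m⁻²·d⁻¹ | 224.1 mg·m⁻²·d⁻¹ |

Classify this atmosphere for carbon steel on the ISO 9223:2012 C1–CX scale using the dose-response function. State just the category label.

C3

carbon steel: T≤10 °C ⇒ hinge +0.150·(-14.9−10) = -3.7350
  sulphur-dioxide contribution → 2.438 μm/a
  chloride contribution → 27.51 μm/a
  total first-year rate 29.95 μm/a
Category bounds: 25…50 μm/a bracket r_corr ⇒ C3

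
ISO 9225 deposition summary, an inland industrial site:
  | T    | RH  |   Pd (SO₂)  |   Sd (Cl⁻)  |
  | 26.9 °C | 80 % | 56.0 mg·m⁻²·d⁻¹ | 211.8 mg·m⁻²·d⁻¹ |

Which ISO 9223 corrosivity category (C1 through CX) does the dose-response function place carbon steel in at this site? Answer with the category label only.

C5

carbon steel: T>10 °C ⇒ hinge -0.054·(26.9−10) = -0.9126
  SO₂ term: 1.77·56.0^0.52·exp(0.02·80-0.9126) = 28.55
  Sd branch = 0.102·Sd^0.62·e^(0.033·RH+0.04·T) = 116 μm/a
  sum: 28.55 + 116 → r_corr = 144.6 μm/a
145 μm/a falls in (80, 200] for carbon steel → category C5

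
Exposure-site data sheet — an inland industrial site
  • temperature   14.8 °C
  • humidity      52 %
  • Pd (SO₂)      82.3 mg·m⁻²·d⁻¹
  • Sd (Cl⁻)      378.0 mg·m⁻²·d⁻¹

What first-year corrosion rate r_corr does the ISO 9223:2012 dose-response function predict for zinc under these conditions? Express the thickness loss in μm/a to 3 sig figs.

zinc: temperature factor f = -0.071·(4.8) = -0.3408
  Pd branch = 0.0129·Pd^0.44·e^(0.046·RH+f) = 0.6985 μm/a
  Cl⁻ term: 0.0175·378.0^0.57·exp(0.008·52+0.085·14.8) = 2.749
  r_corr = 0.6985 + 2.749 = 3.448 μm/a

r_corr = 3.45 μm/a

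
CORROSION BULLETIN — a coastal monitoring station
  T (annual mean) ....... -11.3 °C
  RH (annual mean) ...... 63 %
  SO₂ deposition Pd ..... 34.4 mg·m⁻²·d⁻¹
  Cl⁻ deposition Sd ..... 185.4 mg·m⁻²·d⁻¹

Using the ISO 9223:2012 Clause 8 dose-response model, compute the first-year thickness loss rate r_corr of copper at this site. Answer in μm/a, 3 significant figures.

r_corr = 0.271 μm/a

copper: temperature factor f = +0.126·(-21.3) = -2.6838
  SO₂ term: 0.0053·34.4^0.26·exp(0.059·63-2.6838) = 0.03737
  Cl⁻ term: 0.01025·185.4^0.27·exp(0.036·63+0.049·-11.3) = 0.2331
  r_corr = 0.03737 + 0.2331 = 0.2705 μm/a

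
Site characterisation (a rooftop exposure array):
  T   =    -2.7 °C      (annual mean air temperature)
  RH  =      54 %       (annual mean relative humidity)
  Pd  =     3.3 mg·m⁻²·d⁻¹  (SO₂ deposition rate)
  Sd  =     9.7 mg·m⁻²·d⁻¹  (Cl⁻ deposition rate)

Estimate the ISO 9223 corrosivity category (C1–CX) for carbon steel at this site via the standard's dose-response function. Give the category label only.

C2

carbon steel: temperature factor f = +0.150·(-12.7) = -1.9050
  sulphur-dioxide contribution → 1.443 μm/a
  chloride contribution → 2.225 μm/a
  ⇒ r_corr(carbon steel) = 3.669 μm/a
Category bounds: 1.3…25 μm/a bracket r_corr ⇒ C2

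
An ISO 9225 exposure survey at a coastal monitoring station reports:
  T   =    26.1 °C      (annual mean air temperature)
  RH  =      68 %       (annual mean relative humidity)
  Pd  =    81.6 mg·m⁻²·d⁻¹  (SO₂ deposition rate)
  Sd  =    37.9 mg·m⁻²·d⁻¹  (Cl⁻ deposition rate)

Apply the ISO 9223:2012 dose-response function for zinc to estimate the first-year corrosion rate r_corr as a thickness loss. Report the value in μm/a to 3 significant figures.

zinc: T>10 °C ⇒ hinge -0.071·(26.1−10) = -1.1431
  SO₂ term: 0.0129·81.6^0.44·exp(0.046·68-1.1431) = 0.6513
  Cl⁻ term: 0.0175·37.9^0.57·exp(0.008·68+0.085·26.1) = 2.201
  sum: 0.6513 + 2.201 → r_corr = 2.852 μm/a

r_corr = 2.85 μm/a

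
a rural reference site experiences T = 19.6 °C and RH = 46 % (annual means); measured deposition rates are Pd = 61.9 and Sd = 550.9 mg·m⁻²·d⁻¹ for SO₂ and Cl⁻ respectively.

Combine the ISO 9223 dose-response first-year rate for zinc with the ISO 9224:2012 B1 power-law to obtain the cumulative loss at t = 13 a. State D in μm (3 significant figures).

D(13) = 42.0 μm

zinc: temperature factor f = -0.071·(9.6) = -0.6816
  Pd branch = 0.0129·Pd^0.44·e^(0.046·RH+f) = 0.3326 μm/a
  Sd branch = 0.0175·Sd^0.57·e^(0.008·RH+0.085·T) = 4.884 μm/a
  sum: 0.3326 + 4.884 → r_corr = 5.217 μm/a
ISO 9224: D(t) = r_corr · t^b with b = 0.813 (zinc, B1)
  D(13) = 5.217 × 13^0.813 = 5.217 × 8.047 = 41.98 μm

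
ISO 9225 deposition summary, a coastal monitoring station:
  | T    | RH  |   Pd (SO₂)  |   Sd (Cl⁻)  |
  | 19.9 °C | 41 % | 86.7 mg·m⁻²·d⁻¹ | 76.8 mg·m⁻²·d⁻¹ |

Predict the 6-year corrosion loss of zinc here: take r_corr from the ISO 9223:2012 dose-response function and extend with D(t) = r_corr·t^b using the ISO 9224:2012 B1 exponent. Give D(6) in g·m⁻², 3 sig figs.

zinc: T>10 °C ⇒ hinge -0.071·(19.9−10) = -0.7029
  SO₂ term: 0.0129·86.7^0.44·exp(0.046·41-0.7029) = 0.3
  Sd branch = 0.0175·Sd^0.57·e^(0.008·RH+0.085·T) = 1.566 μm/a
  sum: 0.3 + 1.566 → r_corr = 1.866 μm/a
Long-term exponent b (ISO 9224 Table 2, B1) = 0.813
  D(6) = 1.866 × 6^0.813 = 1.866 × 4.292 = 8.008 μm
  Mass loss = 8.008 μm × 7.14 g/cm³ = 57.18 g·m⁻²

D(6) = 57.2 g·m⁻²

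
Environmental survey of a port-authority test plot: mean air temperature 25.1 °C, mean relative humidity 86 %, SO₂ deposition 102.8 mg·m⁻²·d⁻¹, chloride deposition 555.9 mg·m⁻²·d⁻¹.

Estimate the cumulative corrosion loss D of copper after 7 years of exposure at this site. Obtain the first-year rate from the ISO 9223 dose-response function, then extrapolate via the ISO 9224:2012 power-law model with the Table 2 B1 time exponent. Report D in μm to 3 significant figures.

D(7) = 18.7 μm

copper: f(T) = -0.080·(T−10) [T>10 °C] = -1.2080
  sulphur-dioxide contribution → 0.8441 μm/a
  chloride contribution → 4.272 μm/a
  ⇒ r_corr(copper) = 5.116 μm/a
Power-law: D(7) = r_corr · 7^0.667
  D(7) = 5.116 × 7^0.667 = 5.116 × 3.662 = 18.73 μm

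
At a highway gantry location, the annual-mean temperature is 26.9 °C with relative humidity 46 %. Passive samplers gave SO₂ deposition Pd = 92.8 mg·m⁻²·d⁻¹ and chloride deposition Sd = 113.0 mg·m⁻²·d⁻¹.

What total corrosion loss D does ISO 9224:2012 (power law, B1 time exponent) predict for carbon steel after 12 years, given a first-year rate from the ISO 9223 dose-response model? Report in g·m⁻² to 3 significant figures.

carbon steel: T>10 °C ⇒ hinge -0.054·(26.9−10) = -0.9126
  Pd branch = 1.77·Pd^0.52·e^(0.02·RH+f) = 18.81 μm/a
  Cl⁻ term: 0.102·113.0^0.62·exp(0.033·46+0.04·26.9) = 25.59
  sum: 18.81 + 25.59 → r_corr = 44.4 μm/a
Long-term exponent b (ISO 9224 Table 2, B1) = 0.523
  D(12) = 44.4 × 12^0.523 = 44.4 × 3.668 = 162.8 μm
  Mass loss = 162.8 μm × 7.85 g/cm³ = 1278 g·m⁻²

D(12) = 1.28e+03 g·m⁻²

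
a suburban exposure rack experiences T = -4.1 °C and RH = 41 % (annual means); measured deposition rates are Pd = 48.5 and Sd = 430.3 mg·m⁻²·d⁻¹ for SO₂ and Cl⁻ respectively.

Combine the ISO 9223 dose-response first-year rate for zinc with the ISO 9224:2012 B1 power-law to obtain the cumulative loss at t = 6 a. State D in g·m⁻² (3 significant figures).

zinc: temperature factor f = +0.038·(-14.1) = -0.5358
  SO₂ term: 0.0129·48.5^0.44·exp(0.046·41-0.5358) = 0.2746
  Cl⁻ term: 0.0175·430.3^0.57·exp(0.008·41+0.085·-4.1) = 0.5437
  r_corr = 0.2746 + 0.5437 = 0.8183 μm/a
Long-term exponent b (ISO 9224 Table 2, B1) = 0.813
  D(6) = 0.8183 × 6^0.813 = 0.8183 × 4.292 = 3.512 μm
  Mass loss = 3.512 μm × 7.14 g/cm³ = 25.08 g·m⁻²

D(6) = 25.1 g·m⁻²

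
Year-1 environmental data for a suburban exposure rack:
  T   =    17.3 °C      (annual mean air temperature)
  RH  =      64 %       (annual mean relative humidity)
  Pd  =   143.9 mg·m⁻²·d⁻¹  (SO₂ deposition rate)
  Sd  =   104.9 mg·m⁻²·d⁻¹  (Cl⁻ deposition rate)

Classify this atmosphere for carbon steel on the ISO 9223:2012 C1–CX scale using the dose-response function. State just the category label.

carbon steel: temperature factor f = -0.054·(7.3) = -0.3942
  sulphur-dioxide contribution → 56.87 μm/a
  chloride contribution → 30.15 μm/a
  ⇒ r_corr(carbon steel) = 87.01 μm/a
Category bounds: 80…200 μm/a bracket r_corr ⇒ C5

C5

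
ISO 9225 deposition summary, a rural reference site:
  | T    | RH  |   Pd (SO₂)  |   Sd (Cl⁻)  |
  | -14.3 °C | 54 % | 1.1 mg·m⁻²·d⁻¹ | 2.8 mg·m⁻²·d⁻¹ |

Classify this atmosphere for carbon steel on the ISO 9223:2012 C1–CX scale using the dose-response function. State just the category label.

C1

carbon steel: temperature factor f = +0.150·(-24.3) = -3.6450
  SO₂ term: 1.77·1.1^0.52·exp(0.02·54-3.6450) = 0.1431
  Cl⁻ term: 0.102·2.8^0.62·exp(0.033·54+0.04·-14.3) = 0.6476
  sum: 0.1431 + 0.6476 → r_corr = 0.7907 μm/a
ISO 9223 Table 2 (carbon steel): 0 < 0.791 ≤ 1.3 μm/a ⇒ C1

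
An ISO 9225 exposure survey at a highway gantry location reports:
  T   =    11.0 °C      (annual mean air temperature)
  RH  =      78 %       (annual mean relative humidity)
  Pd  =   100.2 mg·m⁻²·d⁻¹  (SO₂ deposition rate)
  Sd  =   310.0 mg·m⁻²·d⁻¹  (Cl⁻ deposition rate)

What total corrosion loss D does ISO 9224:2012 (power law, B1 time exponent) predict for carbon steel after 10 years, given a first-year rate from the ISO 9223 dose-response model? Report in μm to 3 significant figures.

D(10) = 535 μm

carbon steel: f(T) = -0.054·(T−10) [T>10 °C] = -0.0540
  sulphur-dioxide contribution → 87.59 μm/a
  chloride contribution → 72.81 μm/a
  total first-year rate 160.4 μm/a
ISO 9224: D(t) = r_corr · t^b with b = 0.523 (carbon steel, B1)
  D(10) = 160.4 × 10^0.523 = 160.4 × 3.334 = 534.8 μm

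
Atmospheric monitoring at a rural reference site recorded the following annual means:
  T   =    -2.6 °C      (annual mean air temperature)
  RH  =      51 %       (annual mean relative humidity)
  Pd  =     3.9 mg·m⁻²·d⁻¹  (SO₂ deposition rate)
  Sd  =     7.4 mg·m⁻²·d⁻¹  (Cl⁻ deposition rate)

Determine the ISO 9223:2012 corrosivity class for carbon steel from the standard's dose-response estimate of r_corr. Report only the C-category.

carbon steel: f(T) = +0.150·(T−10) [T≤10 °C] = -1.8900
  SO₂ term: 1.77·3.9^0.52·exp(0.02·51-1.8900) = 1.505
  Cl⁻ term: 0.102·7.4^0.62·exp(0.033·51+0.04·-2.6) = 1.711
  r_corr = 1.505 + 1.711 = 3.216 μm/a
3.22 μm/a falls in (1.3, 25] for carbon steel → category C2

C2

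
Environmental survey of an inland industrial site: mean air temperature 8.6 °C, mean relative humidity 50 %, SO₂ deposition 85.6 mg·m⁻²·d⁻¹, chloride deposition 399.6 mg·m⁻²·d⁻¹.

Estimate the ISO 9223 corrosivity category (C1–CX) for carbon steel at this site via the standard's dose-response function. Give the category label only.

C4

carbon steel: temperature factor f = +0.150·(-1.4) = -0.2100
  SO₂ term: 1.77·85.6^0.52·exp(0.02·50-0.2100) = 39.44
  Cl⁻ term: 0.102·399.6^0.62·exp(0.033·50+0.04·8.6) = 30.73
  r_corr = 39.44 + 30.73 = 70.17 μm/a
ISO 9223 Table 2 (carbon steel): 50 < 70.2 ≤ 80 μm/a ⇒ C4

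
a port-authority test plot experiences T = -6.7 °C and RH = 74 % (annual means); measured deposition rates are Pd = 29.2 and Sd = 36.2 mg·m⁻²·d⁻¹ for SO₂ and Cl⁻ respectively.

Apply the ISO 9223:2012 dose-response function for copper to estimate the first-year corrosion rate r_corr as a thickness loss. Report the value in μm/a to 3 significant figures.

r_corr = 0.402 μm/a

copper: f(T) = +0.126·(T−10) [T≤10 °C] = -2.1042
  SO₂ term: 0.0053·29.2^0.26·exp(0.059·74-2.1042) = 0.1223
  Sd branch = 0.01025·Sd^0.27·e^(0.036·RH+0.049·T) = 0.2792 μm/a
  r_corr = 0.1223 + 0.2792 = 0.4016 μm/a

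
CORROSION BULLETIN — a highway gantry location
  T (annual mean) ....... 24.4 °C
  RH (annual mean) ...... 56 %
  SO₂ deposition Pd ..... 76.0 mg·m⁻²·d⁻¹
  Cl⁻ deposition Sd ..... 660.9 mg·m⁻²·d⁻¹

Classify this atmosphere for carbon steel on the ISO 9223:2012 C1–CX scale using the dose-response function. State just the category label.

C5

carbon steel: temperature factor f = -0.054·(14.4) = -0.7776
  SO₂ term: 1.77·76.0^0.52·exp(0.02·56-0.7776) = 23.7
  Cl⁻ term: 0.102·660.9^0.62·exp(0.033·56+0.04·24.4) = 96.28
  sum: 23.7 + 96.28 → r_corr = 120 μm/a
Category bounds: 80…200 μm/a bracket r_corr ⇒ C5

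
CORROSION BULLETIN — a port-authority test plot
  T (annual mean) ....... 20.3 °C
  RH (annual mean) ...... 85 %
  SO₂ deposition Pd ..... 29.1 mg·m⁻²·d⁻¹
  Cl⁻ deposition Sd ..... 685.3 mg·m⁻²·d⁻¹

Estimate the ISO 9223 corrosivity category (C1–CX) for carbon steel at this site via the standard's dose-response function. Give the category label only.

carbon steel: T>10 °C ⇒ hinge -0.054·(20.3−10) = -0.5562
  sulphur-dioxide contribution → 32.06 μm/a
  chloride contribution → 217.6 μm/a
  ⇒ r_corr(carbon steel) = 249.7 μm/a
ISO 9223 Table 2 (carbon steel): 200 < 250 ≤ 700 μm/a ⇒ CX

CX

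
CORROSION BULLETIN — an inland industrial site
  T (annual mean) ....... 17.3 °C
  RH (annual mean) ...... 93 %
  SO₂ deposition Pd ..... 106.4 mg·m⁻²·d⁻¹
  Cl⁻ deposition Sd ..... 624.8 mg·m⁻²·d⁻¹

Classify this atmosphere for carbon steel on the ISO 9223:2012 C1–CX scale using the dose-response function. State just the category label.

CX

carbon steel: temperature factor f = -0.054·(7.3) = -0.3942
  sulphur-dioxide contribution → 86.81 μm/a
  chloride contribution → 237.3 μm/a
  total first-year rate 324.1 μm/a
324 μm/a falls in (200, 700] for carbon steel → category CX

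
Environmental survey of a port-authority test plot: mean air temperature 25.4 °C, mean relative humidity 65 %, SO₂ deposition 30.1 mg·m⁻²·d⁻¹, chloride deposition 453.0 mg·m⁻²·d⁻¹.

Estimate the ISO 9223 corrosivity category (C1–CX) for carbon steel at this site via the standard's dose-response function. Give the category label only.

carbon steel: temperature factor f = -0.054·(15.4) = -0.8316
  SO₂ term: 1.77·30.1^0.52·exp(0.02·65-0.8316) = 16.61
  Cl⁻ term: 0.102·453.0^0.62·exp(0.033·65+0.04·25.4) = 106.7
  sum: 16.61 + 106.7 → r_corr = 123.3 μm/a
ISO 9223 Table 2 (carbon steel): 80 < 123 ≤ 200 μm/a ⇒ C5

C5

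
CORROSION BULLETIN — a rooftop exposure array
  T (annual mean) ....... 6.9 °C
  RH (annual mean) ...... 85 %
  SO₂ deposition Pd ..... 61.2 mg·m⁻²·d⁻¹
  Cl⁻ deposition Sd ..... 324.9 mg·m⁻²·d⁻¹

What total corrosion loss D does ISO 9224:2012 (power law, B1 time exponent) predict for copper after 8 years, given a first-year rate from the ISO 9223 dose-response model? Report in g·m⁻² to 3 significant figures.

copper: T≤10 °C ⇒ hinge +0.126·(6.9−10) = -0.3906
  sulphur-dioxide contribution → 1.575 μm/a
  chloride contribution → 1.461 μm/a
  total first-year rate 3.036 μm/a
Long-term exponent b (ISO 9224 Table 2, B1) = 0.667
  D(8) = 3.036 × 8^0.667 = 3.036 × 4.003 = 12.15 μm
  Mass loss = 12.15 μm × 8.96 g/cm³ = 108.9 g·m⁻²

D(8) = 109 g·m⁻²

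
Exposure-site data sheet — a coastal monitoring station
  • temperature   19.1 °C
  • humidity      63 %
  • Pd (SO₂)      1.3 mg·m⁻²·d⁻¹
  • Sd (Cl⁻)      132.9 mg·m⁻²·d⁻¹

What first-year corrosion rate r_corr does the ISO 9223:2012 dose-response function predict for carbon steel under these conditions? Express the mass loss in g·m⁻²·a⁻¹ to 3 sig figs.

carbon steel: temperature factor f = -0.054·(9.1) = -0.4914
  Pd branch = 1.77·Pd^0.52·e^(0.02·RH+f) = 4.375 μm/a
  Cl⁻ term: 0.102·132.9^0.62·exp(0.033·63+0.04·19.1) = 36.3
  sum: 4.375 + 36.3 → r_corr = 40.67 μm/a
Convert to mass loss: 40.67 μm/a × 7.85 g/cm³ = 319.3 g·m⁻²·a⁻¹

r_corr = 319 g·m⁻²·a⁻¹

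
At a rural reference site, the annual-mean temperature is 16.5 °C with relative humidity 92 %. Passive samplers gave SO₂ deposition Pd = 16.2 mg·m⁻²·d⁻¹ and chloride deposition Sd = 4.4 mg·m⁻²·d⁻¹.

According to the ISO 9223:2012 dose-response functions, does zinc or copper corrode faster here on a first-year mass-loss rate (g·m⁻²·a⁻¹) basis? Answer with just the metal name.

copper

zinc: temperature factor f = -0.071·(6.5) = -0.4615
  SO₂ term: 0.0129·16.2^0.44·exp(0.046·92-0.4615) = 1.907
  Sd branch = 0.0175·Sd^0.57·e^(0.008·RH+0.085·T) = 0.3456 μm/a
  sum: 1.907 + 0.3456 → r_corr = 2.252 μm/a
  mass loss = 2.252 μm/a × 7.14 g/cm³ = 16.08 g·m⁻²·a⁻¹
copper: T>10 °C ⇒ hinge -0.080·(16.5−10) = -0.5200
  SO₂ term: 0.0053·16.2^0.26·exp(0.059·92-0.5200) = 1.48
  Sd branch = 0.01025·Sd^0.27·e^(0.036·RH+0.049·T) = 0.9418 μm/a
  sum: 1.48 + 0.9418 → r_corr = 2.422 μm/a
  mass loss = 2.422 μm/a × 8.96 g/cm³ = 21.7 g·m⁻²·a⁻¹
Ordering by g·m⁻²·a⁻¹: copper (21.7) > zinc (16.1)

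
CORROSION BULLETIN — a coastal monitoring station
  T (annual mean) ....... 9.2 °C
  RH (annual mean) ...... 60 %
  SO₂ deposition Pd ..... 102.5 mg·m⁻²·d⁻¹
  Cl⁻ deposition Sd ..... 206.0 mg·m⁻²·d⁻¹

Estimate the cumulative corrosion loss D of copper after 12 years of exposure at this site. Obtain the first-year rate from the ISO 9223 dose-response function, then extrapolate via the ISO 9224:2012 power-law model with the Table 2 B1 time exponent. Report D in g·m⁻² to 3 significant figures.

copper: T≤10 °C ⇒ hinge +0.126·(9.2−10) = -0.1008
  Pd branch = 0.0053·Pd^0.26·e^(0.059·RH+f) = 0.5504 μm/a
  Cl⁻ term: 0.01025·206.0^0.27·exp(0.036·60+0.049·9.2) = 0.5879
  r_corr = 0.5504 + 0.5879 = 1.138 μm/a
Power-law: D(12) = r_corr · 12^0.667
  D(12) = 1.138 × 12^0.667 = 1.138 × 5.246 = 5.972 μm
  Mass loss = 5.972 μm × 8.96 g/cm³ = 53.51 g·m⁻²

D(12) = 53.5 g·m⁻²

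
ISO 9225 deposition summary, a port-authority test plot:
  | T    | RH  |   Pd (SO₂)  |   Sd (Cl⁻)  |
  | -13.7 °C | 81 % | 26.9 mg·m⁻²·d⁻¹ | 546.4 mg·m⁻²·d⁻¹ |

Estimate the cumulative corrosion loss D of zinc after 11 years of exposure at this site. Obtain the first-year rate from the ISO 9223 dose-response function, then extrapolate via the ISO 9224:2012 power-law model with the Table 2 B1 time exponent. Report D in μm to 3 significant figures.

zinc: temperature factor f = +0.038·(-23.7) = -0.9006
  SO₂ term: 0.0129·26.9^0.44·exp(0.046·81-0.9006) = 0.9263
  Cl⁻ term: 0.0175·546.4^0.57·exp(0.008·81+0.085·-13.7) = 0.3794
  sum: 0.9263 + 0.3794 → r_corr = 1.306 μm/a
Long-term exponent b (ISO 9224 Table 2, B1) = 0.813
  D(11) = 1.306 × 11^0.813 = 1.306 × 7.025 = 9.172 μm

D(11) = 9.17 μm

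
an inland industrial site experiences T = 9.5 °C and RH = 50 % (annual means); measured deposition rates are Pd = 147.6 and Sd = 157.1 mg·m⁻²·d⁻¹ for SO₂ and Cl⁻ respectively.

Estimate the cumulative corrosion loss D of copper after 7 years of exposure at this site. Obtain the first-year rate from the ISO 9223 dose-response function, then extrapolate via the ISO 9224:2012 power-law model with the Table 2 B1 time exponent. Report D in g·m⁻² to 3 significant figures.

copper: T≤10 °C ⇒ hinge +0.126·(9.5−10) = -0.0630
  sulphur-dioxide contribution → 0.3484 μm/a
  chloride contribution → 0.3869 μm/a
  ⇒ r_corr(copper) = 0.7353 μm/a
Power-law: D(7) = r_corr · 7^0.667
  D(7) = 0.7353 × 7^0.667 = 0.7353 × 3.662 = 2.692 μm
  Mass loss = 2.692 μm × 8.96 g/cm³ = 24.12 g·m⁻²

D(7) = 24.1 g·m⁻²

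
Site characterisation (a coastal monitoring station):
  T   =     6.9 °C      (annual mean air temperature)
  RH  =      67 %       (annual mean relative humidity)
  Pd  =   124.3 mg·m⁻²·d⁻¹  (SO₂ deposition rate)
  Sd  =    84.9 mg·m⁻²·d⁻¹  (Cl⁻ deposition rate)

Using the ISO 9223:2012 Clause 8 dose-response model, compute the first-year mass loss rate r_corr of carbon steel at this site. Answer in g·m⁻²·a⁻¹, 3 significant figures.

r_corr = 560 g·m⁻²·a⁻¹

carbon steel: T≤10 °C ⇒ hinge +0.150·(6.9−10) = -0.4650
  SO₂ term: 1.77·124.3^0.52·exp(0.02·67-0.4650) = 52.13
  Cl⁻ term: 0.102·84.9^0.62·exp(0.033·67+0.04·6.9) = 19.26
  r_corr = 52.13 + 19.26 = 71.39 μm/a
Convert to mass loss: 71.39 μm/a × 7.85 g/cm³ = 560.4 g·m⁻²·a⁻¹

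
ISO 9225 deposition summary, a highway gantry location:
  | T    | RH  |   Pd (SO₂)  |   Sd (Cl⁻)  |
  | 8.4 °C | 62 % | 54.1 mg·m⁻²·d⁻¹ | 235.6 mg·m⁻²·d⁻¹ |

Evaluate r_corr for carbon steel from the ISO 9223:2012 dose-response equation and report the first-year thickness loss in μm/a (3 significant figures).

carbon steel: f(T) = +0.150·(T−10) [T≤10 °C] = -0.2400
  sulphur-dioxide contribution → 38.33 μm/a
  chloride contribution → 32.65 μm/a
  total first-year rate 70.98 μm/a

r_corr = 71.0 μm/a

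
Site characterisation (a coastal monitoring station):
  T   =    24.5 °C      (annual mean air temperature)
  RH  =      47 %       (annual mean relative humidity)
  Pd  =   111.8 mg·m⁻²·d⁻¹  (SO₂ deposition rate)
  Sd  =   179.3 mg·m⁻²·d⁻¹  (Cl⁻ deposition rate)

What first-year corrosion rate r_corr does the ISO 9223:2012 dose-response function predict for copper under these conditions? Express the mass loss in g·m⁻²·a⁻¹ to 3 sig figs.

r_corr = 7.54 g·m⁻²·a⁻¹

copper: temperature factor f = -0.080·(14.5) = -1.1600
  sulphur-dioxide contribution → 0.09065 μm/a
  chloride contribution → 0.7506 μm/a
  ⇒ r_corr(copper) = 0.8412 μm/a
Convert to mass loss: 0.8412 μm/a × 8.96 g/cm³ = 7.537 g·m⁻²·a⁻¹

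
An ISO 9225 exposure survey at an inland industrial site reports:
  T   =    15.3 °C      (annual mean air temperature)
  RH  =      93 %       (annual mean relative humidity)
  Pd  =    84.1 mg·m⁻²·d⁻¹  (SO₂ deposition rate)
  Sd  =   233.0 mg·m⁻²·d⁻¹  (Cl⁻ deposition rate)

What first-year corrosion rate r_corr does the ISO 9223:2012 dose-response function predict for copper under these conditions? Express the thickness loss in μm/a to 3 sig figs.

copper: T>10 °C ⇒ hinge -0.080·(15.3−10) = -0.4240
  sulphur-dioxide contribution → 2.652 μm/a
  chloride contribution → 2.689 μm/a
  ⇒ r_corr(copper) = 5.34 μm/a

r_corr = 5.34 μm/a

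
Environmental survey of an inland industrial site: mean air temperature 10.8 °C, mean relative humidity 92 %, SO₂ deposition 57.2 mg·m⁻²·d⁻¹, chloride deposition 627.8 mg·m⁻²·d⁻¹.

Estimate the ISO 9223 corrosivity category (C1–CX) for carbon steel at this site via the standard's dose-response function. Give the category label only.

carbon steel: temperature factor f = -0.054·(0.8) = -0.0432
  SO₂ term: 1.77·57.2^0.52·exp(0.02·92-0.0432) = 87.53
  Cl⁻ term: 0.102·627.8^0.62·exp(0.033·92+0.04·10.8) = 177.6
  sum: 87.53 + 177.6 → r_corr = 265.1 μm/a
265 μm/a falls in (200, 700] for carbon steel → category CX

CX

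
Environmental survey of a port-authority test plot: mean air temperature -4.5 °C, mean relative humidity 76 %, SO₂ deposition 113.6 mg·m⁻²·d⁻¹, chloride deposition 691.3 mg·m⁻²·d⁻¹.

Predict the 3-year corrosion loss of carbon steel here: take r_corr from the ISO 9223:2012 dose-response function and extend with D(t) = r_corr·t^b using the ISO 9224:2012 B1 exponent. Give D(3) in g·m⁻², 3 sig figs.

D(3) = 991 g·m⁻²

carbon steel: T≤10 °C ⇒ hinge +0.150·(-4.5−10) = -2.1750
  SO₂ term: 1.77·113.6^0.52·exp(0.02·76-2.1750) = 10.77
  Sd branch = 0.102·Sd^0.62·e^(0.033·RH+0.04·T) = 60.29 μm/a
  r_corr = 10.77 + 60.29 = 71.06 μm/a
Long-term exponent b (ISO 9224 Table 2, B1) = 0.523
  D(3) = 71.06 × 3^0.523 = 71.06 × 1.776 = 126.2 μm
  Mass loss = 126.2 μm × 7.85 g/cm³ = 990.9 g·m⁻²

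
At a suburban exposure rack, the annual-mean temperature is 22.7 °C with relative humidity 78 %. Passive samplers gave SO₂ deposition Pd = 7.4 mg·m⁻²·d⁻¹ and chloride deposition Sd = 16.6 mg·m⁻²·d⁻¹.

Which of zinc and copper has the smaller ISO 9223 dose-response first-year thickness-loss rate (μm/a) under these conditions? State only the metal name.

copper

zinc: T>10 °C ⇒ hinge -0.071·(22.7−10) = -0.9017
  SO₂ term: 0.0129·7.4^0.44·exp(0.046·78-0.9017) = 0.4568
  Sd branch = 0.0175·Sd^0.57·e^(0.008·RH+0.085·T) = 1.116 μm/a
  r_corr = 0.4568 + 1.116 = 1.572 μm/a
copper: f(T) = -0.080·(T−10) [T>10 °C] = -1.0160
  SO₂ term: 0.0053·7.4^0.26·exp(0.059·78-1.0160) = 0.3219
  Sd branch = 0.01025·Sd^0.27·e^(0.036·RH+0.049·T) = 1.103 μm/a
  sum: 0.3219 + 1.103 → r_corr = 1.425 μm/a
Ordering by μm/a: zinc (1.57) > copper (1.43)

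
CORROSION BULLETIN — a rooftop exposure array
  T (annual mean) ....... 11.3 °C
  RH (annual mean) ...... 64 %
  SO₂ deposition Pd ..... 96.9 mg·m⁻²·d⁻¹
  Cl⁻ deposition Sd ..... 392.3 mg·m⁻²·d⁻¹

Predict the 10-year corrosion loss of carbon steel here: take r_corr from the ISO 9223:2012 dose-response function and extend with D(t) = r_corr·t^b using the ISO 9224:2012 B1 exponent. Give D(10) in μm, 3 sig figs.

carbon steel: f(T) = -0.054·(T−10) [T>10 °C] = -0.0702
  SO₂ term: 1.77·96.9^0.52·exp(0.02·64-0.0702) = 64.01
  Sd branch = 0.102·Sd^0.62·e^(0.033·RH+0.04·T) = 53.72 μm/a
  r_corr = 64.01 + 53.72 = 117.7 μm/a
Power-law: D(10) = r_corr · 10^0.523
  D(10) = 117.7 × 10^0.523 = 117.7 × 3.334 = 392.6 μm

D(10) = 393 μm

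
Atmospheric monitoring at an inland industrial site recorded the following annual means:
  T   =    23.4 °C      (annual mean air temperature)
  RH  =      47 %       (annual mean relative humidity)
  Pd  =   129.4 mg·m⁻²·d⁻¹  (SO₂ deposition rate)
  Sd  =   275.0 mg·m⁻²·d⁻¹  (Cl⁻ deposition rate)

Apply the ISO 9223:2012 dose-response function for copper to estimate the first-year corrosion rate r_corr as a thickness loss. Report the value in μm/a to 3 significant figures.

copper: temperature factor f = -0.080·(13.4) = -1.0720
  sulphur-dioxide contribution → 0.1028 μm/a
  chloride contribution → 0.7982 μm/a
  total first-year rate 0.9011 μm/a

r_corr = 0.901 μm/a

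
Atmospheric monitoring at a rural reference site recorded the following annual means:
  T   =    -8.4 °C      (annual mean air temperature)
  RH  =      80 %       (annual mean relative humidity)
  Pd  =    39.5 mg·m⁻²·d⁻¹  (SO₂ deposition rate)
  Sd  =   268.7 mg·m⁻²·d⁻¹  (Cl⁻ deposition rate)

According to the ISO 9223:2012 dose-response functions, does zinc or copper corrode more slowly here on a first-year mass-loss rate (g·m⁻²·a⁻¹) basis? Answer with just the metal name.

zinc: temperature factor f = +0.038·(-18.4) = -0.6992
  SO₂ term: 0.0129·39.5^0.44·exp(0.046·80-0.6992) = 1.281
  Sd branch = 0.0175·Sd^0.57·e^(0.008·RH+0.085·T) = 0.3941 μm/a
  r_corr = 1.281 + 0.3941 = 1.675 μm/a
  mass loss = 1.675 μm/a × 7.14 g/cm³ = 11.96 g·m⁻²·a⁻¹
copper: temperature factor f = +0.126·(-18.4) = -2.3184
  Pd branch = 0.0053·Pd^0.26·e^(0.059·RH+f) = 0.1522 μm/a
  Cl⁻ term: 0.01025·268.7^0.27·exp(0.036·80+0.049·-8.4) = 0.5478
  sum: 0.1522 + 0.5478 → r_corr = 0.7 μm/a
  mass loss = 0.7 μm/a × 8.96 g/cm³ = 6.272 g·m⁻²·a⁻¹
Ordering by g·m⁻²·a⁻¹: zinc (12) > copper (6.27)

copper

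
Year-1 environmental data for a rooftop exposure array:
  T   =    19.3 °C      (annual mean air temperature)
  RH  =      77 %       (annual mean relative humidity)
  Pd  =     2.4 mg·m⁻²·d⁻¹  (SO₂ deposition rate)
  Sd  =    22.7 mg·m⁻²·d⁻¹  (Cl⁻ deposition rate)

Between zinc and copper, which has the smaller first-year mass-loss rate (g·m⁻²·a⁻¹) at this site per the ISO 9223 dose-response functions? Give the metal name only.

zinc

zinc: temperature factor f = -0.071·(9.3) = -0.6603
  SO₂ term: 0.0129·2.4^0.44·exp(0.046·77-0.6603) = 0.3384
  Cl⁻ term: 0.0175·22.7^0.57·exp(0.008·77+0.085·19.3) = 0.9907
  r_corr = 0.3384 + 0.9907 = 1.329 μm/a
  mass loss = 1.329 μm/a × 7.14 g/cm³ = 9.49 g·m⁻²·a⁻¹
copper: temperature factor f = -0.080·(9.3) = -0.7440
  Pd branch = 0.0053·Pd^0.26·e^(0.059·RH+f) = 0.2972 μm/a
  Sd branch = 0.01025·Sd^0.27·e^(0.036·RH+0.049·T) = 0.9805 μm/a
  r_corr = 0.2972 + 0.9805 = 1.278 μm/a
  mass loss = 1.278 μm/a × 8.96 g/cm³ = 11.45 g·m⁻²·a⁻¹
Ordering by g·m⁻²·a⁻¹: copper (11.4) > zinc (9.49)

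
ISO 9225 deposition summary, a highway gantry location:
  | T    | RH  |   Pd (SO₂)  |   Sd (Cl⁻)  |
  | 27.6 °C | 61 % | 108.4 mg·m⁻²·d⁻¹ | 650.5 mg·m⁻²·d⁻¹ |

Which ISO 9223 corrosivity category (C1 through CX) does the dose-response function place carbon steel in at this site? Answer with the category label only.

carbon steel: temperature factor f = -0.054·(17.6) = -0.9504
  Pd branch = 1.77·Pd^0.52·e^(0.02·RH+f) = 26.5 μm/a
  Sd branch = 0.102·Sd^0.62·e^(0.033·RH+0.04·T) = 127.8 μm/a
  sum: 26.5 + 127.8 → r_corr = 154.3 μm/a
ISO 9223 Table 2 (carbon steel): 80 < 154 ≤ 200 μm/a ⇒ C5

C5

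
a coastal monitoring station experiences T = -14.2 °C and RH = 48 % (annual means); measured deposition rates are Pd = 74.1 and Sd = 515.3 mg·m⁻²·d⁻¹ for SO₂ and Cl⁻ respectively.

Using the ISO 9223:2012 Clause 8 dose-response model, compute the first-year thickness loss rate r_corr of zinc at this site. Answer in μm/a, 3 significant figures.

zinc: f(T) = +0.038·(T−10) [T≤10 °C] = -0.9196
  sulphur-dioxide contribution → 0.3111 μm/a
  chloride contribution → 0.2701 μm/a
  ⇒ r_corr(zinc) = 0.5811 μm/a

r_corr = 0.581 μm/a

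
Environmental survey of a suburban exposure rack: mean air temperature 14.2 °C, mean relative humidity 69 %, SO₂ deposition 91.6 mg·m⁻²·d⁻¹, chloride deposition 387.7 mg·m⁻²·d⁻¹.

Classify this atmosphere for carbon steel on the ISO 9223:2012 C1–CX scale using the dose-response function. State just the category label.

carbon steel: temperature factor f = -0.054·(4.2) = -0.2268
  sulphur-dioxide contribution → 58.75 μm/a
  chloride contribution → 70.64 μm/a
  total first-year rate 129.4 μm/a
129 μm/a falls in (80, 200] for carbon steel → category C5

C5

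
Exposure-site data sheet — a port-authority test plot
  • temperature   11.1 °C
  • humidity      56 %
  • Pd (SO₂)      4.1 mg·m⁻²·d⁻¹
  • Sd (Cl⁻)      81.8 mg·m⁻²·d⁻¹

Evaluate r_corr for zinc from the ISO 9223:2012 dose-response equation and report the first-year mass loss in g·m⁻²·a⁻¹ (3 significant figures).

zinc: T>10 °C ⇒ hinge -0.071·(11.1−10) = -0.0781
  Pd branch = 0.0129·Pd^0.44·e^(0.046·RH+f) = 0.2918 μm/a
  Sd branch = 0.0175·Sd^0.57·e^(0.008·RH+0.085·T) = 0.8662 μm/a
  r_corr = 0.2918 + 0.8662 = 1.158 μm/a
Convert to mass loss: 1.158 μm/a × 7.14 g/cm³ = 8.268 g·m⁻²·a⁻¹

r_corr = 8.27 g·m⁻²·a⁻¹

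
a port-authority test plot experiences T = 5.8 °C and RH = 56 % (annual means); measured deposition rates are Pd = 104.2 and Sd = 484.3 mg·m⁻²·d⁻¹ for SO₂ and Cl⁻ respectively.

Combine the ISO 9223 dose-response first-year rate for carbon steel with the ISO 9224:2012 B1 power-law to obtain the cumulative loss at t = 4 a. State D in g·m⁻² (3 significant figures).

D(4) = 1.14e+03 g·m⁻²

carbon steel: f(T) = +0.150·(T−10) [T≤10 °C] = -0.6300
  sulphur-dioxide contribution → 32.36 μm/a
  chloride contribution → 37.73 μm/a
  total first-year rate 70.1 μm/a
ISO 9224: D(t) = r_corr · t^b with b = 0.523 (carbon steel, B1)
  D(4) = 70.1 × 4^0.523 = 70.1 × 2.065 = 144.7 μm
  Mass loss = 144.7 μm × 7.85 g/cm³ = 1136 g·m⁻²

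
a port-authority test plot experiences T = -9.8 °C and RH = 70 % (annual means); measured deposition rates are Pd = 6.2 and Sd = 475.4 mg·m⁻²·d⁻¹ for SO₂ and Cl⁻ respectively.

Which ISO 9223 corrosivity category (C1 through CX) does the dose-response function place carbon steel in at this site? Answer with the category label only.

carbon steel: temperature factor f = +0.150·(-19.8) = -2.9700
  Pd branch = 1.77·Pd^0.52·e^(0.02·RH+f) = 0.951 μm/a
  Cl⁻ term: 0.102·475.4^0.62·exp(0.033·70+0.04·-9.8) = 31.72
  r_corr = 0.951 + 31.72 = 32.67 μm/a
32.7 μm/a falls in (25, 50] for carbon steel → category C3

C3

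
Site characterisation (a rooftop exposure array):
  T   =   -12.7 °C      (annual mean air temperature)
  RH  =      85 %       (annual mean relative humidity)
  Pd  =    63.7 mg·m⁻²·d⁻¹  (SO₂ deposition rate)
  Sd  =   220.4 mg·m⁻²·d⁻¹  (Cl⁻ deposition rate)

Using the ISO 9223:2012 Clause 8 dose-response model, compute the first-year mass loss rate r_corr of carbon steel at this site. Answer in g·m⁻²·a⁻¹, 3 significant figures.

r_corr = 248 g·m⁻²·a⁻¹

carbon steel: f(T) = +0.150·(T−10) [T≤10 °C] = -3.4050
  Pd branch = 1.77·Pd^0.52·e^(0.02·RH+f) = 2.79 μm/a
  Sd branch = 0.102·Sd^0.62·e^(0.033·RH+0.04·T) = 28.77 μm/a
  sum: 2.79 + 28.77 → r_corr = 31.56 μm/a
Convert to mass loss: 31.56 μm/a × 7.85 g/cm³ = 247.8 g·m⁻²·a⁻¹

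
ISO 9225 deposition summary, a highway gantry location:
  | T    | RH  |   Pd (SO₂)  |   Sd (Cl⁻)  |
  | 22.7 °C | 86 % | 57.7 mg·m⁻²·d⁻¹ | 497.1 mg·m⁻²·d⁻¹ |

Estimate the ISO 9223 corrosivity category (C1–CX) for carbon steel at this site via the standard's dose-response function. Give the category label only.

CX

carbon steel: temperature factor f = -0.054·(12.7) = -0.6858
  sulphur-dioxide contribution → 41.01 μm/a
  chloride contribution → 202.9 μm/a
  total first-year rate 243.9 μm/a
Category bounds: 200…700 μm/a bracket r_corr ⇒ CX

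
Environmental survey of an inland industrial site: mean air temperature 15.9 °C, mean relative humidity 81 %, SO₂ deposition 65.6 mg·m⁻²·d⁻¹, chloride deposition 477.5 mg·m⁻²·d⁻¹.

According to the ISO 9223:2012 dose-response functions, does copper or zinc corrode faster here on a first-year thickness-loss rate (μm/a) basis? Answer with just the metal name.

copper: f(T) = -0.080·(T−10) [T>10 °C] = -0.4720
  sulphur-dioxide contribution → 1.167 μm/a
  chloride contribution → 2.182 μm/a
  total first-year rate 3.349 μm/a
zinc: f(T) = -0.071·(T−10) [T>10 °C] = -0.4189
  sulphur-dioxide contribution → 2.22 μm/a
  chloride contribution → 4.349 μm/a
  total first-year rate 6.569 μm/a
Ordering by μm/a: zinc (6.57) > copper (3.35)

zinc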